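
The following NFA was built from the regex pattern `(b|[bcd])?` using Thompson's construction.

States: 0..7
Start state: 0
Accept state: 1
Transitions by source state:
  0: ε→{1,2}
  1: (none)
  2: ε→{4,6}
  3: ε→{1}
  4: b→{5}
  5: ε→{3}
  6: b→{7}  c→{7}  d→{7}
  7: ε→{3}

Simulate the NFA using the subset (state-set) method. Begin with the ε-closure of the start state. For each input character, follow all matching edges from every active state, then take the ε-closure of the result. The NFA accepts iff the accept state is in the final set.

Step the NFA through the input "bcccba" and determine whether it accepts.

S₀ = ε-closure({0}) = {0,1,2,4,6}
'b' @ 1: {1,3,5,7}  [accepting]
'c' @ 2: {}  — state set empty
rest 'ccba' ignored (set empty)
end set {} — state 1 not in

Answer: REJECT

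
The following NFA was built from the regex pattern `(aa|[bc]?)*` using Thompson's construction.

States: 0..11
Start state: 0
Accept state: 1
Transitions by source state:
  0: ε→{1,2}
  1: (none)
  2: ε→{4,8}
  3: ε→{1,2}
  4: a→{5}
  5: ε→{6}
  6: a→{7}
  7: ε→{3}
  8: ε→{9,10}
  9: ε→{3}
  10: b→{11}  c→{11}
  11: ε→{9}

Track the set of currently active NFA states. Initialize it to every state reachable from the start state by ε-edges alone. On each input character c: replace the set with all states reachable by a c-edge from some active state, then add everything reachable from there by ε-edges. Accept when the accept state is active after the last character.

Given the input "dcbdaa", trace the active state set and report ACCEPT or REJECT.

Answer: REJECT

Trace:
start: ε-closure({0}) = {0,1,2,3,4,8,9,10}
'd' @ 1: {}  — state set empty
rest 'cbdaa' ignored (set empty)
final: {}; accept 1 not in set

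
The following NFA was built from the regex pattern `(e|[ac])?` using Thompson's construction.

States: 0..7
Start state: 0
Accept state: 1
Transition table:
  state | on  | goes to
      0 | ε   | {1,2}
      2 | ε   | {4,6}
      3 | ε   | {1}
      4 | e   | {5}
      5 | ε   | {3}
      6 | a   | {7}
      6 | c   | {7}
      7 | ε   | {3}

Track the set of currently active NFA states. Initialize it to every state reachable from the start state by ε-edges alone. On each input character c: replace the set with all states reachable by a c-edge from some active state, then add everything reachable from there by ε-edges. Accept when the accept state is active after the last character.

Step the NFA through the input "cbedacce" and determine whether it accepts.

Answer: REJECT

Steps:
start: ε-closure({0}) = {0,1,2,4,6}
'c' @ 1: {1,3,7}  ✓accept
'b' @ 2: {}  — no active states
rest 'edacce' ignored (set empty)
after full input: {}  (accept=1 not in)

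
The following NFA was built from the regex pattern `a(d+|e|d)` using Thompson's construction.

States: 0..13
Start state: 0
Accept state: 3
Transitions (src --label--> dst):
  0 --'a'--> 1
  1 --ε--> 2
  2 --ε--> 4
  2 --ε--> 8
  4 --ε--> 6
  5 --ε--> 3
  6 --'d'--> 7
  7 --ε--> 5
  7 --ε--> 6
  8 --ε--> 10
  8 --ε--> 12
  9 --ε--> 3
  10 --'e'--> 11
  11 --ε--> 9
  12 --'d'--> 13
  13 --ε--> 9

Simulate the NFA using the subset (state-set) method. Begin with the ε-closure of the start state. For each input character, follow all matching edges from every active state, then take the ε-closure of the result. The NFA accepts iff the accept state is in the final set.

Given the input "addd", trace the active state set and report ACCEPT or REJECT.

start: ε-closure({0}) = {0}
'a' @ 1: {1,2,4,6,8,10,12}
'd' @ 2: {3,5,6,7,9,13}  (accept∈set)
'd' @ 3: {3,5,6,7}  (accept∈set)
'd' @ 4: {3,5,6,7}  (accept∈set)
after full input: {3,5,6,7}  (accept=3 in)

Answer: ACCEPT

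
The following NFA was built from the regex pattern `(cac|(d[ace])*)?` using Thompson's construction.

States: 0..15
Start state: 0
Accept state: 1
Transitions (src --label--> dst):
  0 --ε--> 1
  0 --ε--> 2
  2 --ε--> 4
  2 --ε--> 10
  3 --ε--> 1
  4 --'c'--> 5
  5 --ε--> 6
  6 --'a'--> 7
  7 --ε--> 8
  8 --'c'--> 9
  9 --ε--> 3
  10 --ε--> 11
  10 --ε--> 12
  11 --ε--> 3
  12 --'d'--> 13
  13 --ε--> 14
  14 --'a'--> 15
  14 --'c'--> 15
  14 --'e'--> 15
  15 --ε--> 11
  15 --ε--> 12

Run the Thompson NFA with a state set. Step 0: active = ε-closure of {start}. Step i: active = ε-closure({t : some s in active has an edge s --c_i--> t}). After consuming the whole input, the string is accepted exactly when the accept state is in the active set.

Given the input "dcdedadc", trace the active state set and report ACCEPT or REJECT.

initial (ε-close {0}): {0,1,2,3,4,10,11,12}
'd' @ 1: {13,14}
'c' @ 2: {1,3,11,12,15}  (accept∈set)
'd' @ 3: {13,14}
'e' @ 4: {1,3,11,12,15}  (accept∈set)
'd' @ 5: {13,14}
'a' @ 6: {1,3,11,12,15}  (accept∈set)
'd' @ 7: {13,14}
'c' @ 8: {1,3,11,12,15}  (accept∈set)
after full input: {1,3,11,12,15}  (accept=1 in)

Answer: ACCEPT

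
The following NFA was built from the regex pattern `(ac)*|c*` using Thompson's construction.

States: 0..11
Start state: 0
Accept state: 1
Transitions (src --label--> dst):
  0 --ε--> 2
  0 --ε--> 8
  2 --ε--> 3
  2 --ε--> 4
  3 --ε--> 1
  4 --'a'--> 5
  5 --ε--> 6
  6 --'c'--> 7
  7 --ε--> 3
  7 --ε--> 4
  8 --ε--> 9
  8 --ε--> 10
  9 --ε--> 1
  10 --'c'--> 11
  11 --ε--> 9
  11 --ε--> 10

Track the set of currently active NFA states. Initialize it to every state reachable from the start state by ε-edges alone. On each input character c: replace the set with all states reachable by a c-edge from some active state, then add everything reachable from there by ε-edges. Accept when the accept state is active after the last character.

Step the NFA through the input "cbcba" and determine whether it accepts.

start: ε-closure({0}) = {0,1,2,3,4,8,9,10}
'c' @ 1: {1,9,10,11}  ✓accept
'b' @ 2: {}  — dead — no transitions
rest 'cba' ignored (set empty)
after full input: {}  (accept=1 not in)

Answer: REJECT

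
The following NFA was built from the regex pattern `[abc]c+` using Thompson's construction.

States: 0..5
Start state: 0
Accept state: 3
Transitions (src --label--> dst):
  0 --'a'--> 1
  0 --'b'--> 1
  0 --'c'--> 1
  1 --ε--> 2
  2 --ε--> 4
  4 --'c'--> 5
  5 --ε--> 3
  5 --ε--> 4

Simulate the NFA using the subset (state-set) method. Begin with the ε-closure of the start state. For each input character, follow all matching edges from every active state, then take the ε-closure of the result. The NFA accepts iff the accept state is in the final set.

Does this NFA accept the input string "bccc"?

initial (ε-close {0}): {0}
'b' @ 1: {1,2,4}
'c' @ 2: {3,4,5}  ✓accept
'c' @ 3: {3,4,5}  ✓accept
'c' @ 4: {3,4,5}  ✓accept
end set {3,4,5} — state 3 in

Answer: ACCEPT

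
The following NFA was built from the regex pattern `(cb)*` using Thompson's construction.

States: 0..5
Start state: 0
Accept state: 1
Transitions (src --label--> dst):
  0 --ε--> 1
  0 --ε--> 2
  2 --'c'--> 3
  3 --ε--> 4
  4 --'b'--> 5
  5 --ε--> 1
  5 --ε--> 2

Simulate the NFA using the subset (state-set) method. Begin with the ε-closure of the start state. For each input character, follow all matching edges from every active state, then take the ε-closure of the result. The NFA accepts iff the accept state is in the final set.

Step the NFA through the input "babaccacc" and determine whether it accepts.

S₀ = ε-closure({0}) = {0,1,2}
'b' @ 1: {}  — dead — no transitions
rest 'abaccacc' ignored (set empty)
after full input: {}  (accept=1 not in)

Answer: REJECT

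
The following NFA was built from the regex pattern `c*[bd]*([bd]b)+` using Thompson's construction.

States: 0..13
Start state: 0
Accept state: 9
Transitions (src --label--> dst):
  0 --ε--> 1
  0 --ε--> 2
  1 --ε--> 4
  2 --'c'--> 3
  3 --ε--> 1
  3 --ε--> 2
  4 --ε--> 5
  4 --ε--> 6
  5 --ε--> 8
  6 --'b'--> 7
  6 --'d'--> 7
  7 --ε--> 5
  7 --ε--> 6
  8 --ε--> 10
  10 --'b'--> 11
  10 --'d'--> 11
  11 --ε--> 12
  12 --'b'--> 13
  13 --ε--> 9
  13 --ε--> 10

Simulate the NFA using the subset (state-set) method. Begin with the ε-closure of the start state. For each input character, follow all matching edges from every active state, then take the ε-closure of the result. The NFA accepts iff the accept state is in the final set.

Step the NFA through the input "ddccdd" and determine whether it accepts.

initial (ε-close {0}): {0,1,2,4,5,6,8,10}
'd' @ 1: {5,6,7,8,10,11,12}
'd' @ 2: {5,6,7,8,10,11,12}
'c' @ 3: {}  — no active states
rest 'cdd' ignored (set empty)
end set {} — state 9 not in

Answer: REJECT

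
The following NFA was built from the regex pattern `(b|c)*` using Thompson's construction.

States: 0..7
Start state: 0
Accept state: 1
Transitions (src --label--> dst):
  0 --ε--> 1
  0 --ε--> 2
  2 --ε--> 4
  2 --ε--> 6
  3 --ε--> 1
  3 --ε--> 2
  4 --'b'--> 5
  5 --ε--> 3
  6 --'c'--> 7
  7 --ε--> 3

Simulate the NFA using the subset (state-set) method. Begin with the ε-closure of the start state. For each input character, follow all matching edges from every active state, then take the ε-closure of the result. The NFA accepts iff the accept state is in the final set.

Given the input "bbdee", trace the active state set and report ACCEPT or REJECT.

start: ε-closure({0}) = {0,1,2,4,6}
'b' @ 1: {1,2,3,4,5,6}  (accept∈set)
'b' @ 2: {1,2,3,4,5,6}  (accept∈set)
'd' @ 3: {}  — dead — no transitions
rest 'ee' ignored (set empty)
final: {}; accept 1 not in set

Answer: REJECT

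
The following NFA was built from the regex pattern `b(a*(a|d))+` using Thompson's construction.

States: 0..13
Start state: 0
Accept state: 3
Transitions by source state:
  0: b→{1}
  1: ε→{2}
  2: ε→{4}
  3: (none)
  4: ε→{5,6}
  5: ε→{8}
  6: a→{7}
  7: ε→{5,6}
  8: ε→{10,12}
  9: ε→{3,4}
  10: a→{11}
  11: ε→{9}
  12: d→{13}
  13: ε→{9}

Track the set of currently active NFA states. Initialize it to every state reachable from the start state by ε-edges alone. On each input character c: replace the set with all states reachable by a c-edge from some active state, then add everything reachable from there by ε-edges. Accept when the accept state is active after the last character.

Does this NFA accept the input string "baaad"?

Answer: ACCEPT

Steps:
S₀ = ε-closure({0}) = {0}
'b' @ 1: {1,2,4,5,6,8,10,12}
'a' @ 2: {3,4,5,6,7,8,9,10,11,12}  [accepting]
'a' @ 3: {3,4,5,6,7,8,9,10,11,12}  [accepting]
'a' @ 4: {3,4,5,6,7,8,9,10,11,12}  [accepting]
'd' @ 5: {3,4,5,6,8,9,10,12,13}  [accepting]
after full input: {3,4,5,6,8,9,10,12,13}  (accept=3 in)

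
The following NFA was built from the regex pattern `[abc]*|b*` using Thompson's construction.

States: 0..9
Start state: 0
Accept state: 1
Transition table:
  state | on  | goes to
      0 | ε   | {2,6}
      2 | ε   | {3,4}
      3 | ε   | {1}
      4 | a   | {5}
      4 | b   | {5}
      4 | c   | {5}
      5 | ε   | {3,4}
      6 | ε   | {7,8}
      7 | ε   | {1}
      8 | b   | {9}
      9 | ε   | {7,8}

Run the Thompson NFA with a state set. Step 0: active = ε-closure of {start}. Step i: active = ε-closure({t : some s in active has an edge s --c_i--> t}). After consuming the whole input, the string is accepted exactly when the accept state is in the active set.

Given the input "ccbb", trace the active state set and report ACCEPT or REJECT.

Answer: ACCEPT

Trace:
initial (ε-close {0}): {0,1,2,3,4,6,7,8}
'c' @ 1: {1,3,4,5}  ✓accept
'c' @ 2: {1,3,4,5}  ✓accept
'b' @ 3: {1,3,4,5}  ✓accept
'b' @ 4: {1,3,4,5}  ✓accept
after full input: {1,3,4,5}  (accept=1 in)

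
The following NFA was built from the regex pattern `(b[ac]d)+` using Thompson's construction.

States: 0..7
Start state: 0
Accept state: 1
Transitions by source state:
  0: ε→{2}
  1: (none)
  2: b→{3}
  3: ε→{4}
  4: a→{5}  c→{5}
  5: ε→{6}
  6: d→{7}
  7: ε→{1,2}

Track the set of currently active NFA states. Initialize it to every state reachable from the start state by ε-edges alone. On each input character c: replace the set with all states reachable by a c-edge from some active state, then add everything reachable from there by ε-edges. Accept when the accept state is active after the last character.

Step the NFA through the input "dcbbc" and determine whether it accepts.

initial (ε-close {0}): {0,2}
'd' @ 1: {}  — state set empty
rest 'cbbc' ignored (set empty)
final: {}; accept 1 not in set

Answer: REJECT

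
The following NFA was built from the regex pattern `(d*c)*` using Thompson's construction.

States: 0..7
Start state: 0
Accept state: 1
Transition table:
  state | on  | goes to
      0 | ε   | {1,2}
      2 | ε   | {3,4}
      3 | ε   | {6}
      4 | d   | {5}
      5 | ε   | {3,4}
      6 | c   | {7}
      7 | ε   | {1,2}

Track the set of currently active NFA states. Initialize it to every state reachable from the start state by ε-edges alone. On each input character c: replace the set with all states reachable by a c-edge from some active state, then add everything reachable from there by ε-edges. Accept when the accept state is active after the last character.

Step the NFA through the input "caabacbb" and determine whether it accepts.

initial (ε-close {0}): {0,1,2,3,4,6}
'c' @ 1: {1,2,3,4,6,7}  [accepting]
'a' @ 2: {}  — no active states
rest 'abacbb' ignored (set empty)
end set {} — state 1 not in

Answer: REJECT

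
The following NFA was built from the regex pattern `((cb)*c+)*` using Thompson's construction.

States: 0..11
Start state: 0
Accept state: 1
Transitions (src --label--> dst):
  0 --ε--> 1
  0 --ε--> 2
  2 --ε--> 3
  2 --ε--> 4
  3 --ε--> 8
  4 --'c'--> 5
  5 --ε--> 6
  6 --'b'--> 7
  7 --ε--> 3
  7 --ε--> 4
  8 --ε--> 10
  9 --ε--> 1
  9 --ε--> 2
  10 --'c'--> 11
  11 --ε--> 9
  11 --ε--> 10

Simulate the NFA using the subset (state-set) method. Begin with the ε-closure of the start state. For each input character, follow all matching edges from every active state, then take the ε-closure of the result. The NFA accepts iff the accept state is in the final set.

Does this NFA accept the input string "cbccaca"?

Answer: REJECT

Steps:
initial (ε-close {0}): {0,1,2,3,4,8,10}
'c' @ 1: {1,2,3,4,5,6,8,9,10,11}  (accept∈set)
'b' @ 2: {3,4,7,8,10}
'c' @ 3: {1,2,3,4,5,6,8,9,10,11}  (accept∈set)
'c' @ 4: {1,2,3,4,5,6,8,9,10,11}  (accept∈set)
'a' @ 5: {}  — dead — no transitions
rest 'ca' ignored (set empty)
final: {}; accept 1 not in set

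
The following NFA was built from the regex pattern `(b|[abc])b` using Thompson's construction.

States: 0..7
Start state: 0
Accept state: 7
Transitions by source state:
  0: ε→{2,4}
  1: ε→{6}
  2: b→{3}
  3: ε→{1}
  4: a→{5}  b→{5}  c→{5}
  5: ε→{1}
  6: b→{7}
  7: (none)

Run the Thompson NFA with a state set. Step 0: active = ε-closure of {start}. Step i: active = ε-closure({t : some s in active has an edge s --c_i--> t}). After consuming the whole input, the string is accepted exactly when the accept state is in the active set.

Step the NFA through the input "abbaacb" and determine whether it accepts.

Answer: REJECT

Derivation:
start: ε-closure({0}) = {0,2,4}
'a' @ 1: {1,5,6}
'b' @ 2: {7}  [accepting]
'b' @ 3: {}  — no active states
rest 'aacb' ignored (set empty)
final: {}; accept 7 not in set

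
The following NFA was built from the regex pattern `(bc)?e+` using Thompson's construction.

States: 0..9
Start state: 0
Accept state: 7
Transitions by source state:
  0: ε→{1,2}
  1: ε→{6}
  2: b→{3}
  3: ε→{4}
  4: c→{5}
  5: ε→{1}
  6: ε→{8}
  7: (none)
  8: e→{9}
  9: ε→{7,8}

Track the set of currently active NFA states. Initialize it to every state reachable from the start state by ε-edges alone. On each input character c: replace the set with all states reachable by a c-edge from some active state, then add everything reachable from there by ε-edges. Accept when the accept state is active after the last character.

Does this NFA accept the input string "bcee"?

Answer: ACCEPT

Steps:
start: ε-closure({0}) = {0,1,2,6,8}
'b' @ 1: {3,4}
'c' @ 2: {1,5,6,8}
'e' @ 3: {7,8,9}  (accept∈set)
'e' @ 4: {7,8,9}  (accept∈set)
end set {7,8,9} — state 7 in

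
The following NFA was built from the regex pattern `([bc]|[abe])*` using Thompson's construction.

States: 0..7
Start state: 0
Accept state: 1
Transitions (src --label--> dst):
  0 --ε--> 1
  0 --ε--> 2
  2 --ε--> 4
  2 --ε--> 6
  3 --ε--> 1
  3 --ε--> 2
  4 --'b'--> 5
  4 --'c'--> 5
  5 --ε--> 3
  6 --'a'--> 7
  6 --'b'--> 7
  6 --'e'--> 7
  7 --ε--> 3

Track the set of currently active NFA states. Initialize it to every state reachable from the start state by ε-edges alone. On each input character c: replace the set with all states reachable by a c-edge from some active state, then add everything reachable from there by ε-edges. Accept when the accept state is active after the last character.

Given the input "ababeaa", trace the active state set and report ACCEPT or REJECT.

Answer: ACCEPT

Trace:
initial (ε-close {0}): {0,1,2,4,6}
'a' @ 1: {1,2,3,4,6,7}  (accept∈set)
'b' @ 2: {1,2,3,4,5,6,7}  (accept∈set)
'a' @ 3: {1,2,3,4,6,7}  (accept∈set)
'b' @ 4: {1,2,3,4,5,6,7}  (accept∈set)
'e' @ 5: {1,2,3,4,6,7}  (accept∈set)
'a' @ 6: {1,2,3,4,6,7}  (accept∈set)
'a' @ 7: {1,2,3,4,6,7}  (accept∈set)
end set {1,2,3,4,6,7} — state 1 in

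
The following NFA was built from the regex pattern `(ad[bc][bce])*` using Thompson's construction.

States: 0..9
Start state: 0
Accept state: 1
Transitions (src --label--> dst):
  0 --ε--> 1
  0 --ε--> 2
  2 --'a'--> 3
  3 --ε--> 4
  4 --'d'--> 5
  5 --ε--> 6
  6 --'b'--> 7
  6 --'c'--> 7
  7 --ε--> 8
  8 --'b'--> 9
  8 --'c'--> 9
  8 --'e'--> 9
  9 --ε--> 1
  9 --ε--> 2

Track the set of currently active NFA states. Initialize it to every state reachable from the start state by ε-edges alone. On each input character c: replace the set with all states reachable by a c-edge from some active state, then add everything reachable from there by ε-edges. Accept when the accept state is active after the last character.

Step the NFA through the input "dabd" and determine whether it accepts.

start: ε-closure({0}) = {0,1,2}
'd' @ 1: {}  — state set empty
rest 'abd' ignored (set empty)
after full input: {}  (accept=1 not in)

Answer: REJECT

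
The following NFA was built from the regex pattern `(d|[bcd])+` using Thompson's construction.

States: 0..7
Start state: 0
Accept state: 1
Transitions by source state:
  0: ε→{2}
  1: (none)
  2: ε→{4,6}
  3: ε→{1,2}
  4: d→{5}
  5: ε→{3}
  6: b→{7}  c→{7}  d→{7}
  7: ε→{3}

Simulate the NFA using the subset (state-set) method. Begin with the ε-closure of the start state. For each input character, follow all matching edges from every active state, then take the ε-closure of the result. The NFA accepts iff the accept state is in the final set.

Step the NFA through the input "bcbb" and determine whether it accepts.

start: ε-closure({0}) = {0,2,4,6}
'b' @ 1: {1,2,3,4,6,7}  [accepting]
'c' @ 2: {1,2,3,4,6,7}  [accepting]
'b' @ 3: {1,2,3,4,6,7}  [accepting]
'b' @ 4: {1,2,3,4,6,7}  [accepting]
final: {1,2,3,4,6,7}; accept 1 in set

Answer: ACCEPT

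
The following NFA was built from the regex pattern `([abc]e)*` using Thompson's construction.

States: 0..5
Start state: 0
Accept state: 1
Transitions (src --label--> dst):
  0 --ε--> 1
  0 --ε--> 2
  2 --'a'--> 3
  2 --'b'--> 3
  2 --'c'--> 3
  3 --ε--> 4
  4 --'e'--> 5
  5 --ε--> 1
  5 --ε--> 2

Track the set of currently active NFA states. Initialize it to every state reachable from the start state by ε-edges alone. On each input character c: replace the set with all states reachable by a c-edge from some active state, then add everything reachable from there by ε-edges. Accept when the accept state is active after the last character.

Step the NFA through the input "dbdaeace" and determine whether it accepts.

initial (ε-close {0}): {0,1,2}
'd' @ 1: {}  — dead — no transitions
rest 'bdaeace' ignored (set empty)
final: {}; accept 1 not in set

Answer: REJECT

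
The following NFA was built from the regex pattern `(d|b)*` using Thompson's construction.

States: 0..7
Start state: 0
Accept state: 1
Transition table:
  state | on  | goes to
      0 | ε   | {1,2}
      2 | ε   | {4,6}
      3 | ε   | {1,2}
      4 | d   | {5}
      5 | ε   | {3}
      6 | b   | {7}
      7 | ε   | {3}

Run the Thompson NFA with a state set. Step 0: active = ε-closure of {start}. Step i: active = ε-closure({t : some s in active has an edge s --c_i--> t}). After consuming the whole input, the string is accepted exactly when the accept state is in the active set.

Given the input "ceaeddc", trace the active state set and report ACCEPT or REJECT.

initial (ε-close {0}): {0,1,2,4,6}
'c' @ 1: {}  — state set empty
rest 'eaeddc' ignored (set empty)
end set {} — state 1 not in

Answer: REJECT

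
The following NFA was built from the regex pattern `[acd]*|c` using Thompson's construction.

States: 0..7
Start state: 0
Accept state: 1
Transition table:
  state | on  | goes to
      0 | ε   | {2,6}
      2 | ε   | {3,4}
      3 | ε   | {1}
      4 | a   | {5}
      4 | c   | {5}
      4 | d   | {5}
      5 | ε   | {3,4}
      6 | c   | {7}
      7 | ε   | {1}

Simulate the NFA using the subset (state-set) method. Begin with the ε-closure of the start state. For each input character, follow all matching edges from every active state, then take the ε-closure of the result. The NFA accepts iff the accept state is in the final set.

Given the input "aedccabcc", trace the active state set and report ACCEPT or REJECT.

initial (ε-close {0}): {0,1,2,3,4,6}
'a' @ 1: {1,3,4,5}  [accepting]
'e' @ 2: {}  — dead — no transitions
rest 'dccabcc' ignored (set empty)
after full input: {}  (accept=1 not in)

Answer: REJECT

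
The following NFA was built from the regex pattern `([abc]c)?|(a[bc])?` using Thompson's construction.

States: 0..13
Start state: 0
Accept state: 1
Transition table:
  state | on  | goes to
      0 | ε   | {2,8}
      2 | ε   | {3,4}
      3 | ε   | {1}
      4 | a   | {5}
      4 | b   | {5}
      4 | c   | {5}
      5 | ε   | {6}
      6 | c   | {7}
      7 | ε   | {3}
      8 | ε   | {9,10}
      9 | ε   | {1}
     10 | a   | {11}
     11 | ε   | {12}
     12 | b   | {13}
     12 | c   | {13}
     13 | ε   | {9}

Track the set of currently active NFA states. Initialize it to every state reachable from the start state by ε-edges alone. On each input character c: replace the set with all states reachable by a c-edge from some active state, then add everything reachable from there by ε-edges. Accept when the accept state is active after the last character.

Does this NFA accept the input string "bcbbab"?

initial (ε-close {0}): {0,1,2,3,4,8,9,10}
'b' @ 1: {5,6}
'c' @ 2: {1,3,7}  [accepting]
'b' @ 3: {}  — state set empty
rest 'bab' ignored (set empty)
after full input: {}  (accept=1 not in)

Answer: REJECT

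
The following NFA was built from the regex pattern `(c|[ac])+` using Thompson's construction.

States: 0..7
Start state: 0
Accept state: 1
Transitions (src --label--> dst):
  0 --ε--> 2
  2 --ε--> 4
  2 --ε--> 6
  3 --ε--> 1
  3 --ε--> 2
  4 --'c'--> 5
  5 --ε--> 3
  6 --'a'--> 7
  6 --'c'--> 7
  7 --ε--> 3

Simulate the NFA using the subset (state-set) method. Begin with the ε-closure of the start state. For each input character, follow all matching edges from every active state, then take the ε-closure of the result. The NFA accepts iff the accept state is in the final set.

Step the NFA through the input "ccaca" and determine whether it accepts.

initial (ε-close {0}): {0,2,4,6}
'c' @ 1: {1,2,3,4,5,6,7}  ✓accept
'c' @ 2: {1,2,3,4,5,6,7}  ✓accept
'a' @ 3: {1,2,3,4,6,7}  ✓accept
'c' @ 4: {1,2,3,4,5,6,7}  ✓accept
'a' @ 5: {1,2,3,4,6,7}  ✓accept
final: {1,2,3,4,6,7}; accept 1 in set

Answer: ACCEPT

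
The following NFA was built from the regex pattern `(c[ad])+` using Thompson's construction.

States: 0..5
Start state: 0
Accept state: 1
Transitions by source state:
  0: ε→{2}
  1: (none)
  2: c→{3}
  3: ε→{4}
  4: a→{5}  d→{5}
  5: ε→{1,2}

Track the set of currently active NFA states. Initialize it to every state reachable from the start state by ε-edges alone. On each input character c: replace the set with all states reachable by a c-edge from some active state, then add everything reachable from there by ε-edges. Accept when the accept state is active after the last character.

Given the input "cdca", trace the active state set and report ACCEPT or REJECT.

Answer: ACCEPT

Steps:
initial (ε-close {0}): {0,2}
'c' @ 1: {3,4}
'd' @ 2: {1,2,5}  ✓accept
'c' @ 3: {3,4}
'a' @ 4: {1,2,5}  ✓accept
end set {1,2,5} — state 1 in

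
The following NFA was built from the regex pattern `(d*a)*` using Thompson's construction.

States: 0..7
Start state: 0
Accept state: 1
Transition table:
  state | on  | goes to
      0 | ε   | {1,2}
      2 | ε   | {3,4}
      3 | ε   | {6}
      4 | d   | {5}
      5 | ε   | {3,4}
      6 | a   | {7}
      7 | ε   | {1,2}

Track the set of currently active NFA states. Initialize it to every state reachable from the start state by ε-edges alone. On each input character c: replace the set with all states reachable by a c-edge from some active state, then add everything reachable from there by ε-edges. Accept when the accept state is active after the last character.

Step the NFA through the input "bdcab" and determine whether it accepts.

Answer: REJECT

Trace:
initial (ε-close {0}): {0,1,2,3,4,6}
'b' @ 1: {}  — dead — no transitions
rest 'dcab' ignored (set empty)
final: {}; accept 1 not in set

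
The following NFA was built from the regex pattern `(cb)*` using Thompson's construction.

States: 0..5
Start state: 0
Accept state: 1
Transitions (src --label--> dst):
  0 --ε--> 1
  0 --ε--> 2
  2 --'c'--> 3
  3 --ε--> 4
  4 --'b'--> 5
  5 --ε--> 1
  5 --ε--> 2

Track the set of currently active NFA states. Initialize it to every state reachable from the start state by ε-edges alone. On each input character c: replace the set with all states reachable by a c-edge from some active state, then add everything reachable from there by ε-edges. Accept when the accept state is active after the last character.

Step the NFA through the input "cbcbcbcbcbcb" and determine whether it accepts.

Answer: ACCEPT

Steps:
start: ε-closure({0}) = {0,1,2}
'c' @ 1: {3,4}
'b' @ 2: {1,2,5}  (accept∈set)
'c' @ 3: {3,4}
'b' @ 4: {1,2,5}  (accept∈set)
'c' @ 5: {3,4}
'b' @ 6: {1,2,5}  (accept∈set)
'c' @ 7: {3,4}
'b' @ 8: {1,2,5}  (accept∈set)
'c' @ 9: {3,4}
'b' @ 10: {1,2,5}  (accept∈set)
'c' @ 11: {3,4}
'b' @ 12: {1,2,5}  (accept∈set)
final: {1,2,5}; accept 1 in set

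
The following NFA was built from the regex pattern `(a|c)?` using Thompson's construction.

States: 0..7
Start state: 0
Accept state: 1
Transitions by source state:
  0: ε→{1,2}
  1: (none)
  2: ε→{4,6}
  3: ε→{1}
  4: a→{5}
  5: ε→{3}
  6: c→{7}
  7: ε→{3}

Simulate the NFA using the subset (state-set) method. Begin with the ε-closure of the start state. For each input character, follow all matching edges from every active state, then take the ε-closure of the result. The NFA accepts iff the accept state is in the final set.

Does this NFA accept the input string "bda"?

S₀ = ε-closure({0}) = {0,1,2,4,6}
'b' @ 1: {}  — no active states
rest 'da' ignored (set empty)
after full input: {}  (accept=1 not in)

Answer: REJECT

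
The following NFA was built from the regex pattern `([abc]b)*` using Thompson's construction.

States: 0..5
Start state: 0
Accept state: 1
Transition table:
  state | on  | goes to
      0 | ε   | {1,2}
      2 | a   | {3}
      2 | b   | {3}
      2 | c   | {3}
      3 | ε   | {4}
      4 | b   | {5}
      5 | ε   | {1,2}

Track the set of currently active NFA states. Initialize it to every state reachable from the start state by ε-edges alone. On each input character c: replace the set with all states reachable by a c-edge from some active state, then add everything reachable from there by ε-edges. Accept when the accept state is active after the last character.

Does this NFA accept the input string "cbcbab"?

S₀ = ε-closure({0}) = {0,1,2}
'c' @ 1: {3,4}
'b' @ 2: {1,2,5}  (accept∈set)
'c' @ 3: {3,4}
'b' @ 4: {1,2,5}  (accept∈set)
'a' @ 5: {3,4}
'b' @ 6: {1,2,5}  (accept∈set)
end set {1,2,5} — state 1 in

Answer: ACCEPT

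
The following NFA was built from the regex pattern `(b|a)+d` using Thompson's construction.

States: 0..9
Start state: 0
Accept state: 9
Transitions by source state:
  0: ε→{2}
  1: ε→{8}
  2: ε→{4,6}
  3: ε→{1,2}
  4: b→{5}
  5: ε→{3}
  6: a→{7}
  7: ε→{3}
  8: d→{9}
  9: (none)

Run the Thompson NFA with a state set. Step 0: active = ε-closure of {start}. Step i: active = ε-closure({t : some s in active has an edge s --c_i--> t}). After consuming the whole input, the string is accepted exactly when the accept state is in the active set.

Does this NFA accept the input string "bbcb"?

Answer: REJECT

Trace:
start: ε-closure({0}) = {0,2,4,6}
'b' @ 1: {1,2,3,4,5,6,8}
'b' @ 2: {1,2,3,4,5,6,8}
'c' @ 3: {}  — state set empty
rest 'b' ignored (set empty)
after full input: {}  (accept=9 not in)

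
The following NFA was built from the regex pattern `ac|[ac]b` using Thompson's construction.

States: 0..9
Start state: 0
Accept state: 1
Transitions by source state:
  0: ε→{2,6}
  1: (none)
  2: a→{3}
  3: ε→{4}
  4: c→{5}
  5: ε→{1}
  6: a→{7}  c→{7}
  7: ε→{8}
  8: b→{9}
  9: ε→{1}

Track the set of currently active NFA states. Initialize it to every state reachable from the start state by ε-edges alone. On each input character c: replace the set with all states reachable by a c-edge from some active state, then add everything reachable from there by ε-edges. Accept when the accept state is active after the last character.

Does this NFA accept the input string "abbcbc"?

Answer: REJECT

Steps:
start: ε-closure({0}) = {0,2,6}
'a' @ 1: {3,4,7,8}
'b' @ 2: {1,9}  (accept∈set)
'b' @ 3: {}  — state set empty
rest 'cbc' ignored (set empty)
final: {}; accept 1 not in set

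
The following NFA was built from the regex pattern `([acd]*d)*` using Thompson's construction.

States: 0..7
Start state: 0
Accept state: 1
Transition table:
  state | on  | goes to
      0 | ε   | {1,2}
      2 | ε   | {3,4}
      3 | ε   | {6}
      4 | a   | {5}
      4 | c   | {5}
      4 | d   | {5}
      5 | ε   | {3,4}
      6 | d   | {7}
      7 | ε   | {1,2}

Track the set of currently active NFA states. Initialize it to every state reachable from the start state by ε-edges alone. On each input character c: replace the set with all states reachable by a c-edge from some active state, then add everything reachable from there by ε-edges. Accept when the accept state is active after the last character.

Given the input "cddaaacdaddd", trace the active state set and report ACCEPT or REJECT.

initial (ε-close {0}): {0,1,2,3,4,6}
'c' @ 1: {3,4,5,6}
'd' @ 2: {1,2,3,4,5,6,7}  ✓accept
'd' @ 3: {1,2,3,4,5,6,7}  ✓accept
'a' @ 4: {3,4,5,6}
'a' @ 5: {3,4,5,6}
'a' @ 6: {3,4,5,6}
'c' @ 7: {3,4,5,6}
'd' @ 8: {1,2,3,4,5,6,7}  ✓accept
'a' @ 9: {3,4,5,6}
'd' @ 10: {1,2,3,4,5,6,7}  ✓accept
'd' @ 11: {1,2,3,4,5,6,7}  ✓accept
'd' @ 12: {1,2,3,4,5,6,7}  ✓accept
final: {1,2,3,4,5,6,7}; accept 1 in set

Answer: ACCEPT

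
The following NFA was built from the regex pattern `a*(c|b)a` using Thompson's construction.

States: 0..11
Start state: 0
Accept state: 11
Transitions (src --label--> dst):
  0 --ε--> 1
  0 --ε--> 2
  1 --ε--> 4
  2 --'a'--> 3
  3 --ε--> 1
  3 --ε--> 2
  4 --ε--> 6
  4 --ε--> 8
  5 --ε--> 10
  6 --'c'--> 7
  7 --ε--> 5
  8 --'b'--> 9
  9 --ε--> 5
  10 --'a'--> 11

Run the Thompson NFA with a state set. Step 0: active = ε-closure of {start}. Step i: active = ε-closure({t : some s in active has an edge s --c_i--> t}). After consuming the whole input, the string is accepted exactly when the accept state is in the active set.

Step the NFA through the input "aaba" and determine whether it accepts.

S₀ = ε-closure({0}) = {0,1,2,4,6,8}
'a' @ 1: {1,2,3,4,6,8}
'a' @ 2: {1,2,3,4,6,8}
'b' @ 3: {5,9,10}
'a' @ 4: {11}  (accept∈set)
final: {11}; accept 11 in set

Answer: ACCEPT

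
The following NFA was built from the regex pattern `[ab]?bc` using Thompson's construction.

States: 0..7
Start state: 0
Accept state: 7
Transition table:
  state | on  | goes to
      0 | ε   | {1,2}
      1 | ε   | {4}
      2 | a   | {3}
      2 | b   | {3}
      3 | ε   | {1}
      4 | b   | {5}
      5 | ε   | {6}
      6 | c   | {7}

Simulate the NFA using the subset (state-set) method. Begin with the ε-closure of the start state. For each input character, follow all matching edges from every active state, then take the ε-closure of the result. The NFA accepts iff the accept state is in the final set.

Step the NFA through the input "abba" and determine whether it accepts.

start: ε-closure({0}) = {0,1,2,4}
'a' @ 1: {1,3,4}
'b' @ 2: {5,6}
'b' @ 3: {}  — no active states
rest 'a' ignored (set empty)
final: {}; accept 7 not in set

Answer: REJECT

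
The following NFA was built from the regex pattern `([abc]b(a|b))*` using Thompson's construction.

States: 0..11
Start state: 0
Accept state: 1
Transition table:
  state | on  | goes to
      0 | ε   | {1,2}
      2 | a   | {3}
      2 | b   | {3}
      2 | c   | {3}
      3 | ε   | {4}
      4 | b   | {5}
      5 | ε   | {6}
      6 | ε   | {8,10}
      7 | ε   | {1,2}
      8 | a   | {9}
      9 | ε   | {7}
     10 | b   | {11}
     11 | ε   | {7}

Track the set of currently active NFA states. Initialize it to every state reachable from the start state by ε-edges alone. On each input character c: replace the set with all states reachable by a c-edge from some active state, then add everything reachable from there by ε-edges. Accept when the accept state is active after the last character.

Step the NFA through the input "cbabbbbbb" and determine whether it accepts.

Answer: ACCEPT

Steps:
S₀ = ε-closure({0}) = {0,1,2}
'c' @ 1: {3,4}
'b' @ 2: {5,6,8,10}
'a' @ 3: {1,2,7,9}  (accept∈set)
'b' @ 4: {3,4}
'b' @ 5: {5,6,8,10}
'b' @ 6: {1,2,7,11}  (accept∈set)
'b' @ 7: {3,4}
'b' @ 8: {5,6,8,10}
'b' @ 9: {1,2,7,11}  (accept∈set)
after full input: {1,2,7,11}  (accept=1 in)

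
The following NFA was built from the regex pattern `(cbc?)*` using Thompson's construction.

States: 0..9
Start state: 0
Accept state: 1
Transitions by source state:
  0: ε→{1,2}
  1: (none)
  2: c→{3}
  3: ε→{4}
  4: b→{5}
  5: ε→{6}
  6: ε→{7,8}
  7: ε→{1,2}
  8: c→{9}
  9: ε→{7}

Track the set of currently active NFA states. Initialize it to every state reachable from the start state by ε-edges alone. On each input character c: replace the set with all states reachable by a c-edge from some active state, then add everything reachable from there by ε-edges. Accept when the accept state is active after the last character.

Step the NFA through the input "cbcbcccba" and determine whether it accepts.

Answer: REJECT

Derivation:
S₀ = ε-closure({0}) = {0,1,2}
'c' @ 1: {3,4}
'b' @ 2: {1,2,5,6,7,8}  (accept∈set)
'c' @ 3: {1,2,3,4,7,9}  (accept∈set)
'b' @ 4: {1,2,5,6,7,8}  (accept∈set)
'c' @ 5: {1,2,3,4,7,9}  (accept∈set)
'c' @ 6: {3,4}
'c' @ 7: {}  — no active states
rest 'ba' ignored (set empty)
final: {}; accept 1 not in set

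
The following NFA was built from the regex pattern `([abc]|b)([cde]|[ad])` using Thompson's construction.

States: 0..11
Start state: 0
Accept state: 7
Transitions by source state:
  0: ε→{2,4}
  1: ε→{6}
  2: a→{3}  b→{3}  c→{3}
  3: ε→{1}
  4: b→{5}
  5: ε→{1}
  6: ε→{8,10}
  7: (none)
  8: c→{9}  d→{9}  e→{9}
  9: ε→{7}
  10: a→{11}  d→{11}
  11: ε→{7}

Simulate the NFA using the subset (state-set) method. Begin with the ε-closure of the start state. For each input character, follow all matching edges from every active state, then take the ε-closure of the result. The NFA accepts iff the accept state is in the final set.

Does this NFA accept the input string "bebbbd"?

start: ε-closure({0}) = {0,2,4}
'b' @ 1: {1,3,5,6,8,10}
'e' @ 2: {7,9}  ✓accept
'b' @ 3: {}  — dead — no transitions
rest 'bbd' ignored (set empty)
end set {} — state 7 not in

Answer: REJECT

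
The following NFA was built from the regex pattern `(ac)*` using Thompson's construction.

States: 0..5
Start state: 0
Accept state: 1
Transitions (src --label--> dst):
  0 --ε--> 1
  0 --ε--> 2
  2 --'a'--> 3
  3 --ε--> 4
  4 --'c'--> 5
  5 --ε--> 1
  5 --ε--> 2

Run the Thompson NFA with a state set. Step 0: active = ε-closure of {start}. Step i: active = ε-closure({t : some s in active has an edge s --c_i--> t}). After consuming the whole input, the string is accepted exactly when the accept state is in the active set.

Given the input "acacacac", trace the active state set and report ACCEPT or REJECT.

S₀ = ε-closure({0}) = {0,1,2}
'a' @ 1: {3,4}
'c' @ 2: {1,2,5}  [accepting]
'a' @ 3: {3,4}
'c' @ 4: {1,2,5}  [accepting]
'a' @ 5: {3,4}
'c' @ 6: {1,2,5}  [accepting]
'a' @ 7: {3,4}
'c' @ 8: {1,2,5}  [accepting]
end set {1,2,5} — state 1 in

Answer: ACCEPT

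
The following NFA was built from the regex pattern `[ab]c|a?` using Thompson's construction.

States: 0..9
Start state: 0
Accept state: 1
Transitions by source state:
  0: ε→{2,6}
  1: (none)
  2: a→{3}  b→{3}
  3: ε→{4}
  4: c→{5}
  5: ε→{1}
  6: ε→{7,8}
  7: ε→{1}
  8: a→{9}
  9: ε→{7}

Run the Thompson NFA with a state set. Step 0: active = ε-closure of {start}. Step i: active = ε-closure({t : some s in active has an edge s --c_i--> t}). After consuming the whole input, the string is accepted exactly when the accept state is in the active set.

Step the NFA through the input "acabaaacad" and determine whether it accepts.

initial (ε-close {0}): {0,1,2,6,7,8}
'a' @ 1: {1,3,4,7,9}  (accept∈set)
'c' @ 2: {1,5}  (accept∈set)
'a' @ 3: {}  — dead — no transitions
rest 'baaacad' ignored (set empty)
final: {}; accept 1 not in set

Answer: REJECT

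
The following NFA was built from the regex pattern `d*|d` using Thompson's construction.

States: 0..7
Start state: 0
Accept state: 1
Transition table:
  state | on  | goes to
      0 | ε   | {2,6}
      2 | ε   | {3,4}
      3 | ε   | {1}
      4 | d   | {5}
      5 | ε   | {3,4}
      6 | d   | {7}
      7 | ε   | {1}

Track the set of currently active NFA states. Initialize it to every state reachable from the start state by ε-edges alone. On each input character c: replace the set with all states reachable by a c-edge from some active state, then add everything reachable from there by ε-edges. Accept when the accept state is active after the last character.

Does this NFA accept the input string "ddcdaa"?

S₀ = ε-closure({0}) = {0,1,2,3,4,6}
'd' @ 1: {1,3,4,5,7}  (accept∈set)
'd' @ 2: {1,3,4,5}  (accept∈set)
'c' @ 3: {}  — state set empty
rest 'daa' ignored (set empty)
final: {}; accept 1 not in set

Answer: REJECT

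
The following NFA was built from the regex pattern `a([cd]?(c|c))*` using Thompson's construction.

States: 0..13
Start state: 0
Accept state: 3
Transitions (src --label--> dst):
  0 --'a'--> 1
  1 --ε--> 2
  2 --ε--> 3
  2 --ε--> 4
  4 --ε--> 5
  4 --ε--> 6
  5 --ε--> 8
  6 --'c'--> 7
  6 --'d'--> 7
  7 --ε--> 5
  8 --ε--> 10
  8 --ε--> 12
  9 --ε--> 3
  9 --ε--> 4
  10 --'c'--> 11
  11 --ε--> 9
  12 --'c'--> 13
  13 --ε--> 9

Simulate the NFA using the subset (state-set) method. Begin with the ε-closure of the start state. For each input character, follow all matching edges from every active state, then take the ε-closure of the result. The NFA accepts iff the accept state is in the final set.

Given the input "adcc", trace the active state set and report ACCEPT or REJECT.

Answer: ACCEPT

Trace:
initial (ε-close {0}): {0}
'a' @ 1: {1,2,3,4,5,6,8,10,12}  [accepting]
'd' @ 2: {5,7,8,10,12}
'c' @ 3: {3,4,5,6,8,9,10,11,12,13}  [accepting]
'c' @ 4: {3,4,5,6,7,8,9,10,11,12,13}  [accepting]
end set {3,4,5,6,7,8,9,10,11,12,13} — state 3 in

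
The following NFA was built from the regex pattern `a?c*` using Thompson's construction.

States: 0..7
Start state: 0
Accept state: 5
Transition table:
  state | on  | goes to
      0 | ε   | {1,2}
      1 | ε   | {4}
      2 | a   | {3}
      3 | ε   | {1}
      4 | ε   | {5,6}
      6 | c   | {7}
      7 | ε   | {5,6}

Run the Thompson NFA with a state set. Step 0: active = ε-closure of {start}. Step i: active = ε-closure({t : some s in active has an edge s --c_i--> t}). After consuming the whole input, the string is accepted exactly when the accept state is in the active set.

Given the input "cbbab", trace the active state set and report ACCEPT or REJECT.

initial (ε-close {0}): {0,1,2,4,5,6}
'c' @ 1: {5,6,7}  (accept∈set)
'b' @ 2: {}  — state set empty
rest 'bab' ignored (set empty)
after full input: {}  (accept=5 not in)

Answer: REJECT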